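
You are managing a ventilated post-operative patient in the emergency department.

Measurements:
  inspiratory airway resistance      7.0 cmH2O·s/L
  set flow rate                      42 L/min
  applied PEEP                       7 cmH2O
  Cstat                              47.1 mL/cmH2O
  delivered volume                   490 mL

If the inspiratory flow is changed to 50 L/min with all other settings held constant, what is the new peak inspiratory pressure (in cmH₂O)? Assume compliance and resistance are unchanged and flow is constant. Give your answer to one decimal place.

Flow: 42 L/min ÷ 60 = 0.7 L/s.
New flow: 50 L/min ÷ 60 = 0.8333 L/s.
PIP = Vt/C + R·V̇ + PEEP (constant-flow equation of motion).
Only the resistive term changes: ΔPIP = R × ΔV̇ = 7.0 × (0.8333 − 0.7) = 7.0 × 0.1333 = 0.9331 cmH2O.
Original PIP = 490/47.1 + 7.0×0.7 + 7 = 22.303 cmH2O; new PIP = 22.303 + (0.9331) = 23.236 cmH2O.

23.2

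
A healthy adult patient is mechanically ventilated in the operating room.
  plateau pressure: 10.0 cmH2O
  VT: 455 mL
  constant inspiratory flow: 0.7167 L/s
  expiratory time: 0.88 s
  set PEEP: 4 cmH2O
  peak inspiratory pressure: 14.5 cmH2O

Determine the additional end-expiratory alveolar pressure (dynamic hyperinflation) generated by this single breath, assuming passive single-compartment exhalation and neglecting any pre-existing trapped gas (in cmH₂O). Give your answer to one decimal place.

0.9

R = (PIP − Pplat)/V̇ = (14.5 − 10.0) / 0.7167 = 4.5/0.7167 = 6.279 cmH2O·s/L.
C = Vt/(Pplat − PEEP) = 455.0 / (10.0 − 4) = 455.0/6.0 = 75.833 mL/cmH2O.
τ = R × C = 6.279 × 0.07583 L/cmH2O = 0.4761 s.
Fraction remaining = e^(−Te/τ) = e^(−0.88/0.4761) = 0.1575; trapped volume = 455.0 × 0.1575 = 71.663 mL.
Additional alveolar pressure from trapping ≈ V_trapped / C = 71.663 / 75.833 = 0.945 cmH2O.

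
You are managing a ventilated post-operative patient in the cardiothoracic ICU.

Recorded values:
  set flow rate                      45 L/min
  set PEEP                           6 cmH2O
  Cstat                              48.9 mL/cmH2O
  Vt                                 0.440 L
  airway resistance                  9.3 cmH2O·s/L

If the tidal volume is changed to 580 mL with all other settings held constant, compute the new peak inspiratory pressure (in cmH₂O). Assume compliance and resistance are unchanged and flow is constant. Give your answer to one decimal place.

Flow: 45 L/min ÷ 60 = 0.75 L/s.
PIP = Vt/C + R·V̇ + PEEP (constant-flow equation of motion).
Only the elastic term changes: ΔPIP = ΔVt / C = (580 − 440) / 48.9 = 2.863 cmH2O.
Original PIP = 440/48.9 + 9.3×0.75 + 6 = 21.973 cmH2O; new PIP = 21.973 + (2.863) = 24.836 cmH2O.

24.8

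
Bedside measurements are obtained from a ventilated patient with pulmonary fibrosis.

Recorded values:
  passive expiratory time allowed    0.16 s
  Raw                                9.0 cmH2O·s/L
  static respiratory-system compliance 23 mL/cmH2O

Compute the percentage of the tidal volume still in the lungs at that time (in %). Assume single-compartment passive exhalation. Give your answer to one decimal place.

τ = R × C = 9.0 × 23 mL/cmH2O = 9.0 × 0.023 L/cmH2O = 0.207 s.
Passive exhalation: V(t)/V₀ = e^(−t/τ) = e^(−0.16/0.207) = 0.4617.
Fraction remaining = 0.4617 → 46.17%.

46.2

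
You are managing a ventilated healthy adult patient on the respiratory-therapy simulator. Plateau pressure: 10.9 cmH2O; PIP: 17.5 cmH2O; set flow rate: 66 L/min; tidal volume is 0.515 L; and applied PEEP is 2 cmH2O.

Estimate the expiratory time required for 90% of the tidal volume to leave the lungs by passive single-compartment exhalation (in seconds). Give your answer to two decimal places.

Flow: 66 L/min ÷ 60 = 1.1 L/s.
R = (PIP − Pplat)/V̇ = (17.5 − 10.9) / 1.1 = 6.6/1.1 = 6.0 cmH2O·s/L.
C = Vt/(Pplat − PEEP) = 515.0 / (10.9 − 2) = 515.0/8.9 = 57.865 mL/cmH2O.
τ = R × C = 6.0 × 0.05787 L/cmH2O = 0.3472 s.
t = −τ·ln(1 − 0.90) = −0.3472·ln(0.1) = 0.7995 s.

0.80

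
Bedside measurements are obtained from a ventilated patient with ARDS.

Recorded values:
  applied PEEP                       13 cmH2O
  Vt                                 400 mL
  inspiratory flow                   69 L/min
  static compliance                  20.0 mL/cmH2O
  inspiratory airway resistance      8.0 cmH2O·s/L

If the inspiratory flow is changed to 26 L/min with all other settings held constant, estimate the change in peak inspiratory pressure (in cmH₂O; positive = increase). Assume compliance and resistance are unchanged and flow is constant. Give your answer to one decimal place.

-5.7

Flow: 69 L/min ÷ 60 = 1.15 L/s.
New flow: 26 L/min ÷ 60 = 0.4333 L/s.
PIP = Vt/C + R·V̇ + PEEP (constant-flow equation of motion).
Only the resistive term changes: ΔPIP = R × ΔV̇ = 8.0 × (0.4333 − 1.15) = 8.0 × -0.7167 = -5.734 cmH2O.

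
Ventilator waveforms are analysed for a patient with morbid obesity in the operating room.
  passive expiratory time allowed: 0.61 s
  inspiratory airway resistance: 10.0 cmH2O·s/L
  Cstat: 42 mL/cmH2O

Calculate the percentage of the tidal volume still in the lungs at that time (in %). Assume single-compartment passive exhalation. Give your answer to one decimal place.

23.4

τ = R × C = 10.0 × 42 mL/cmH2O = 10.0 × 0.042 L/cmH2O = 0.42 s.
Passive exhalation: V(t)/V₀ = e^(−t/τ) = e^(−0.61/0.42) = 0.234.
Fraction remaining = 0.234 → 23.4%.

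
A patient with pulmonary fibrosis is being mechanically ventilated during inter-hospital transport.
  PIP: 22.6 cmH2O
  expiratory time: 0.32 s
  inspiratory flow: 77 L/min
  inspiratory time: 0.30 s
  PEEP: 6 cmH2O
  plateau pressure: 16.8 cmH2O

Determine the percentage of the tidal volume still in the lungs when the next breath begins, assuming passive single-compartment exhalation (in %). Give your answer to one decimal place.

Flow: 77 L/min ÷ 60 = 1.2833 L/s.
Vt = flow × Ti = 1.2833 L/s × 0.30 s × 1000 mL/L = 384.99 mL.
R = (PIP − Pplat)/V̇ = (22.6 − 16.8) / 1.2833 = 5.8/1.2833 = 4.52 cmH2O·s/L.
C = Vt/(Pplat − PEEP) = 384.99 / (16.8 − 6) = 384.99/10.8 = 35.647 mL/cmH2O.
τ = R × C = 4.52 × 0.03565 L/cmH2O = 0.1611 s.
Fraction remaining at end-expiration = e^(−Te/τ) = e^(−0.32/0.1611) = 0.1372 → 13.72%.

13.7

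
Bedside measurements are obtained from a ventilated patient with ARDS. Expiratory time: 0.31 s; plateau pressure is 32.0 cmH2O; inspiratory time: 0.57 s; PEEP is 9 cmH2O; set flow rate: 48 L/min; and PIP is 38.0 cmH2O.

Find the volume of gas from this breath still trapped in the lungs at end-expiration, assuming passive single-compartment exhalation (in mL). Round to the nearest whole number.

57

Flow: 48 L/min ÷ 60 = 0.8 L/s.
Vt = flow × Ti = 0.8 L/s × 0.57 s × 1000 mL/L = 456.0 mL.
R = (PIP − Pplat)/V̇ = (38.0 − 32.0) / 0.8 = 6.0/0.8 = 7.5 cmH2O·s/L.
C = Vt/(Pplat − PEEP) = 456.0 / (32.0 − 9) = 456.0/23.0 = 19.826 mL/cmH2O.
τ = R × C = 7.5 × 0.01983 L/cmH2O = 0.1487 s.
Fraction remaining = e^(−Te/τ) = e^(−0.31/0.1487) = 0.1243.
Trapped volume = 456.0 × 0.1243 = 56.681 mL.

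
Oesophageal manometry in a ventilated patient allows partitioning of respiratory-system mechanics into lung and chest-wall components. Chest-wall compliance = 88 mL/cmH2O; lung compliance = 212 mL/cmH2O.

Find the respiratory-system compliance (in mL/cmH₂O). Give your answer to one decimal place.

62.2

Lung and chest wall are elastances in series: 1/Crs = 1/CL + 1/Ccw.
1/Crs = 1/212 + 1/88 = 0.01608.
Crs = 62.189 mL/cmH2O.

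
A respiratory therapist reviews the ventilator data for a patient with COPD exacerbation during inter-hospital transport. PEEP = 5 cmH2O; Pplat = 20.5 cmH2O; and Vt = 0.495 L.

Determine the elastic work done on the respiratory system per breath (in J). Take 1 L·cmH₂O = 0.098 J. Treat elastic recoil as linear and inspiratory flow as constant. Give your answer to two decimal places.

0.38

Elastic work ≈ ½ × (Pplat − PEEP) × Vt = 0.5 × (20.5 − 5) × 0.495 L = 0.5 × 15.5 × 0.495 = 3.836 L·cmH2O.
× 0.098 J/(L·cmH2O) → 0.3759 J.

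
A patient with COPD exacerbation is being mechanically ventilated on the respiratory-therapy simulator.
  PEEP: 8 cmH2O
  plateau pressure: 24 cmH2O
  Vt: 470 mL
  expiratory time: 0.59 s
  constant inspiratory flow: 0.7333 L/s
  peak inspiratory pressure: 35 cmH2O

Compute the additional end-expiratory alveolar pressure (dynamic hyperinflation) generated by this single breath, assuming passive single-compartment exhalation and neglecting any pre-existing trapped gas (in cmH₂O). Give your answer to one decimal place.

4.2

R = (PIP − Pplat)/V̇ = (35 − 24) / 0.7333 = 11.0/0.7333 = 15.001 cmH2O·s/L.
C = Vt/(Pplat − PEEP) = 470.0 / (24 − 8) = 470.0/16.0 = 29.375 mL/cmH2O.
τ = R × C = 15.001 × 0.02938 L/cmH2O = 0.4407 s.
Fraction remaining = e^(−Te/τ) = e^(−0.59/0.4407) = 0.2622; trapped volume = 470.0 × 0.2622 = 123.23 mL.
Additional alveolar pressure from trapping ≈ V_trapped / C = 123.23 / 29.375 = 4.195 cmH2O.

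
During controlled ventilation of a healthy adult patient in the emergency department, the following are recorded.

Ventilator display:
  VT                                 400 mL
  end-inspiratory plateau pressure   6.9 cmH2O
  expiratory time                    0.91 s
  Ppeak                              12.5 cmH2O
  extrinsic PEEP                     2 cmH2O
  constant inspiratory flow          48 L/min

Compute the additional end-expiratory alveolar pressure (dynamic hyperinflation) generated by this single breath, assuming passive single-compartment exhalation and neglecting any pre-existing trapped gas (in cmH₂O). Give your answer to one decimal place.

1.0

Flow: 48 L/min ÷ 60 = 0.8 L/s.
R = (PIP − Pplat)/V̇ = (12.5 − 6.9) / 0.8 = 5.6/0.8 = 7.0 cmH2O·s/L.
C = Vt/(Pplat − PEEP) = 400.0 / (6.9 − 2) = 400.0/4.9 = 81.633 mL/cmH2O.
τ = R × C = 7.0 × 0.08163 L/cmH2O = 0.5714 s.
Fraction remaining = e^(−Te/τ) = e^(−0.91/0.5714) = 0.2034; trapped volume = 400.0 × 0.2034 = 81.36 mL.
Additional alveolar pressure from trapping ≈ V_trapped / C = 81.36 / 81.633 = 0.9967 cmH2O.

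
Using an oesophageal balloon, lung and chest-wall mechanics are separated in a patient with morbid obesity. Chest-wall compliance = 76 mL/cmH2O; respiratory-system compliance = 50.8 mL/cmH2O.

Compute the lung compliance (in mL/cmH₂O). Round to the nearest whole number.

153

1/CL = 1/Crs − 1/Ccw.
1/CL = 1/50.8 − 1/76 = 0.006527.
CL = 153.21 mL/cmH2O.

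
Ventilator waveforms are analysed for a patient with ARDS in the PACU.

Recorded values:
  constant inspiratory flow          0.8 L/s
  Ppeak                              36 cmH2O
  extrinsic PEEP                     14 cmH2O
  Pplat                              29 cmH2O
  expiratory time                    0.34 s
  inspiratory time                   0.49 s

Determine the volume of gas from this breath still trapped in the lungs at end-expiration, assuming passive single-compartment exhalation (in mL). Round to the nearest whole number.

Vt = flow × Ti = 0.8 L/s × 0.49 s × 1000 mL/L = 392.0 mL.
R = (PIP − Pplat)/V̇ = (36 − 29) / 0.8 = 7.0/0.8 = 8.75 cmH2O·s/L.
C = Vt/(Pplat − PEEP) = 392.0 / (29 − 14) = 392.0/15.0 = 26.133 mL/cmH2O.
τ = R × C = 8.75 × 0.02613 L/cmH2O = 0.2286 s.
Fraction remaining = e^(−Te/τ) = e^(−0.34/0.2286) = 0.226.
Trapped volume = 392.0 × 0.226 = 88.592 mL.

89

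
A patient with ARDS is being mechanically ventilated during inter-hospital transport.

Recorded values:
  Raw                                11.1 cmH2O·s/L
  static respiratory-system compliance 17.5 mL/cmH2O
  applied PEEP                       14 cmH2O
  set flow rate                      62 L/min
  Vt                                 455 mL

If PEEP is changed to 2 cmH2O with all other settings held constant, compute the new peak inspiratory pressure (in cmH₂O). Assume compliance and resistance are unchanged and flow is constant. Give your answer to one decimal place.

Flow: 62 L/min ÷ 60 = 1.0333 L/s.
PIP = Vt/C + R·V̇ + PEEP (constant-flow equation of motion).
Only the baseline term changes: ΔPIP = ΔPEEP = 2 − 14 = -12.0 cmH2O.
Original PIP = 455/17.5 + 11.1×1.0333 + 14 = 51.47 cmH2O; new PIP = 51.47 + (-12.0) = 39.47 cmH2O.

39.5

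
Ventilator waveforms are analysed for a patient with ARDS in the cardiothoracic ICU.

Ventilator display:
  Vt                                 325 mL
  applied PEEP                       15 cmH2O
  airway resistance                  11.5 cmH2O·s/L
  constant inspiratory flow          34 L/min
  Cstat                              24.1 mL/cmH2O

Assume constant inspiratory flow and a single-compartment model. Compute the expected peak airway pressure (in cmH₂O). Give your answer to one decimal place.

Flow: 34 L/min ÷ 60 = 0.5667 L/s.
Equation of motion (constant flow): PIP = Vt/C + R·V̇ + PEEP.
PIP = 325/24.1 + 11.5×0.5667 + 15 = 13.485 + 6.517 + 15 = 35.002 cmH2O.

35.0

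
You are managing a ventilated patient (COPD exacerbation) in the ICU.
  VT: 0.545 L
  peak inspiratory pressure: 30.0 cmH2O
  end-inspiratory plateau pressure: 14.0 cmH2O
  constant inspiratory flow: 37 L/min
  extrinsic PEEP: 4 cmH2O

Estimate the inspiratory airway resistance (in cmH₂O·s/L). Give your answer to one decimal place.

25.9

Flow: 37 L/min ÷ 60 = 0.6167 L/s.
Raw = (PIP − Pplat) / flow = (30.0 − 14.0) / 0.6167 = 16.0 / 0.6167 = 25.945 cmH2O·s/L.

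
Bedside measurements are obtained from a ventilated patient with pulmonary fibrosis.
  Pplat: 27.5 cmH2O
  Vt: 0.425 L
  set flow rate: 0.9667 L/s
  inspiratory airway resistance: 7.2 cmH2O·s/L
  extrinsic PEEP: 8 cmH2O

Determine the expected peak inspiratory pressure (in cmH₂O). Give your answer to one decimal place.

PIP = Pplat + Raw × flow = 27.5 + 7.2 × 0.9667 = 27.5 + 6.96 = 34.46 cmH2O.

34.5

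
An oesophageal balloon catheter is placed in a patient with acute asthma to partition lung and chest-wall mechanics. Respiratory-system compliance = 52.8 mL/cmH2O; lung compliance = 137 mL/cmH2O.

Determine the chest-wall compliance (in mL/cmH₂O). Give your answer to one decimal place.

85.9

1/Ccw = 1/Crs − 1/CL.
1/Ccw = 1/52.8 − 1/137 = 0.01164.
Ccw = 85.911 mL/cmH2O.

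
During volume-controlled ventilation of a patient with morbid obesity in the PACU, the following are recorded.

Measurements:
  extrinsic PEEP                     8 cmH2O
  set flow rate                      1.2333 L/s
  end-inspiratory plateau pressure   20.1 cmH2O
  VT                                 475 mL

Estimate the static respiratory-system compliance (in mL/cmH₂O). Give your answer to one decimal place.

39.3

Cstat = Vt / (Pplat − PEEP) = 475 / (20.1 − 8) = 475 / 12.1 = 39.256 mL/cmH2O.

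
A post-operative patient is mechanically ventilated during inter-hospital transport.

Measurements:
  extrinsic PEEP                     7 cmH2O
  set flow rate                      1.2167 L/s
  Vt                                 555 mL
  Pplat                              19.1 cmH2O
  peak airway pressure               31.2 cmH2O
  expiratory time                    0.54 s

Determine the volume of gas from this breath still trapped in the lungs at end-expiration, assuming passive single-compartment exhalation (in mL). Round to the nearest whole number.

170

R = (PIP − Pplat)/V̇ = (31.2 − 19.1) / 1.2167 = 12.1/1.2167 = 9.945 cmH2O·s/L.
C = Vt/(Pplat − PEEP) = 555.0 / (19.1 − 7) = 555.0/12.1 = 45.868 mL/cmH2O.
τ = R × C = 9.945 × 0.04587 L/cmH2O = 0.4562 s.
Fraction remaining = e^(−Te/τ) = e^(−0.54/0.4562) = 0.3061.
Trapped volume = 555.0 × 0.3061 = 169.89 mL.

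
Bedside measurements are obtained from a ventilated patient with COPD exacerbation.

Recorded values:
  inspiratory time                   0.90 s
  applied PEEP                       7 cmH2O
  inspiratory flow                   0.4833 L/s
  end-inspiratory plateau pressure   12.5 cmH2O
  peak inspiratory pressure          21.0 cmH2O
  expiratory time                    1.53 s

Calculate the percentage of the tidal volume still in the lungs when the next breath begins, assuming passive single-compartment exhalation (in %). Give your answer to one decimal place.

33.3

Vt = flow × Ti = 0.4833 L/s × 0.90 s × 1000 mL/L = 434.97 mL.
R = (PIP − Pplat)/V̇ = (21.0 − 12.5) / 0.4833 = 8.5/0.4833 = 17.587 cmH2O·s/L.
C = Vt/(Pplat − PEEP) = 434.97 / (12.5 − 7) = 434.97/5.5 = 79.085 mL/cmH2O.
τ = R × C = 17.587 × 0.07909 L/cmH2O = 1.391 s.
Fraction remaining at end-expiration = e^(−Te/τ) = e^(−1.53/1.391) = 0.3329 → 33.29%.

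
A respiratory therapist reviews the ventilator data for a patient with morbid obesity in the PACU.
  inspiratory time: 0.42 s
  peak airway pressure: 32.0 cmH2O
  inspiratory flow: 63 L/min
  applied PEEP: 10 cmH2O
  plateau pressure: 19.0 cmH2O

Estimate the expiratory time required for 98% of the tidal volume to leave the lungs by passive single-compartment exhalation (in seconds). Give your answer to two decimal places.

Flow: 63 L/min ÷ 60 = 1.05 L/s.
Vt = flow × Ti = 1.05 L/s × 0.42 s × 1000 mL/L = 441.0 mL.
R = (PIP − Pplat)/V̇ = (32.0 − 19.0) / 1.05 = 13.0/1.05 = 12.381 cmH2O·s/L.
C = Vt/(Pplat − PEEP) = 441.0 / (19.0 − 10) = 441.0/9.0 = 49.0 mL/cmH2O.
τ = R × C = 12.381 × 0.049 L/cmH2O = 0.6067 s.
t = −τ·ln(1 − 0.98) = −0.6067·ln(0.02) = 2.373 s.

2.37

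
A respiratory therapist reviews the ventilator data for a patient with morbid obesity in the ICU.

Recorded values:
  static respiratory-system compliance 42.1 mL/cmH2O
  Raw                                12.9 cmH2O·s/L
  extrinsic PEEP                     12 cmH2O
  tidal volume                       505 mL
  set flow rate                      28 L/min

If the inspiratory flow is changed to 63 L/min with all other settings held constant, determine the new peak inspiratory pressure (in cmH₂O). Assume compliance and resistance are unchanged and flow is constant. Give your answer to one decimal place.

Flow: 28 L/min ÷ 60 = 0.4667 L/s.
New flow: 63 L/min ÷ 60 = 1.05 L/s.
PIP = Vt/C + R·V̇ + PEEP (constant-flow equation of motion).
Only the resistive term changes: ΔPIP = R × ΔV̇ = 12.9 × (1.05 − 0.4667) = 12.9 × 0.5833 = 7.525 cmH2O.
Original PIP = 505/42.1 + 12.9×0.4667 + 12 = 30.016 cmH2O; new PIP = 30.016 + (7.525) = 37.541 cmH2O.

37.5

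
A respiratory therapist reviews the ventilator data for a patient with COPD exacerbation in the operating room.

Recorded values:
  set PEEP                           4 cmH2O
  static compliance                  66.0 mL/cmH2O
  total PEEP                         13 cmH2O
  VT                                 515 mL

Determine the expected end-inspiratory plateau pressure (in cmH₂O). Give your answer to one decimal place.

End-expiratory occlusion gives total PEEP = 13 cmH2O (intrinsic PEEP = 13 − 4 = 9). Use total PEEP for the elastic gradient.
Pplat = PEEPtotal + Vt / Cstat = 13 + 515 / 66.0 = 13 + 7.803 = 20.803 cmH2O.

20.8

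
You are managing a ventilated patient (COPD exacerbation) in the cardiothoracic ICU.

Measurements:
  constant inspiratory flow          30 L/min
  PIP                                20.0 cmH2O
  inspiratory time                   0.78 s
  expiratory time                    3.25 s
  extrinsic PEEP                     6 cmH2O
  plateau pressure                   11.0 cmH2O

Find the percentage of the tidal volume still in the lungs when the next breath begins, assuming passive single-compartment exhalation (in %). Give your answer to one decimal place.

9.9

Flow: 30 L/min ÷ 60 = 0.5 L/s.
Vt = flow × Ti = 0.5 L/s × 0.78 s × 1000 mL/L = 390.0 mL.
R = (PIP − Pplat)/V̇ = (20.0 − 11.0) / 0.5 = 9.0/0.5 = 18.0 cmH2O·s/L.
C = Vt/(Pplat − PEEP) = 390.0 / (11.0 − 6) = 390.0/5.0 = 78.0 mL/cmH2O.
τ = R × C = 18.0 × 0.078 L/cmH2O = 1.404 s.
Fraction remaining at end-expiration = e^(−Te/τ) = e^(−3.25/1.404) = 0.09878 → 9.878%.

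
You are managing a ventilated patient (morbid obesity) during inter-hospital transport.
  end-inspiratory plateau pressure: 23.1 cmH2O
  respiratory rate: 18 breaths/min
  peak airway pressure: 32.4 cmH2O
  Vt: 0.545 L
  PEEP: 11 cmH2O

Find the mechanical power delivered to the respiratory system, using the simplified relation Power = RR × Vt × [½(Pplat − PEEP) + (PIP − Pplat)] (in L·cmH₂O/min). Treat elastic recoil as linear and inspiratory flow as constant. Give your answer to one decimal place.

150.6

Per-breath work = Vt × [½(Pplat−PEEP) + (PIP−Pplat)] = 0.545 × [0.5×12.1 + 9.3] = 0.545 × 15.35 = 8.366 L·cmH2O.
Power = 18 × 8.366 = 150.59 L·cmH2O/min.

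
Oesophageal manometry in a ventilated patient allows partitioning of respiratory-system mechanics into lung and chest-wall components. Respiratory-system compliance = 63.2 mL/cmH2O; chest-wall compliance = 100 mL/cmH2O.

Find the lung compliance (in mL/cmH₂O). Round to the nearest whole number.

172

1/CL = 1/Crs − 1/Ccw.
1/CL = 1/63.2 − 1/100 = 0.005823.
CL = 171.73 mL/cmH2O.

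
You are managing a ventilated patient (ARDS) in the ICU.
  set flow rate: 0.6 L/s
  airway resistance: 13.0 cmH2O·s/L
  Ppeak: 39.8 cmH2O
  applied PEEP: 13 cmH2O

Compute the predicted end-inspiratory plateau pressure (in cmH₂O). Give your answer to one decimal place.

Pplat = PIP − Raw × flow = 39.8 − 13.0 × 0.6 = 39.8 − 7.8 = 32.0 cmH2O.

32.0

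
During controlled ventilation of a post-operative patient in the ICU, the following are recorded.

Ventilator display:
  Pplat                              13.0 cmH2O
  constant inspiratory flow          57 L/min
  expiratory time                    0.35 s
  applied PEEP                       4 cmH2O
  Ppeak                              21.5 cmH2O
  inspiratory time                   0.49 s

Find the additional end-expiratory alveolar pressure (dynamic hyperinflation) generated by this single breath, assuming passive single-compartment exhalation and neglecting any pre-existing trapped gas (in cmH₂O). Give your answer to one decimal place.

Flow: 57 L/min ÷ 60 = 0.95 L/s.
Vt = flow × Ti = 0.95 L/s × 0.49 s × 1000 mL/L = 465.5 mL.
R = (PIP − Pplat)/V̇ = (21.5 − 13.0) / 0.95 = 8.5/0.95 = 8.947 cmH2O·s/L.
C = Vt/(Pplat − PEEP) = 465.5 / (13.0 − 4) = 465.5/9.0 = 51.722 mL/cmH2O.
τ = R × C = 8.947 × 0.05172 L/cmH2O = 0.4627 s.
Fraction remaining = e^(−Te/τ) = e^(−0.35/0.4627) = 0.4693; trapped volume = 465.5 × 0.4693 = 218.46 mL.
Additional alveolar pressure from trapping ≈ V_trapped / C = 218.46 / 51.722 = 4.224 cmH2O.

4.2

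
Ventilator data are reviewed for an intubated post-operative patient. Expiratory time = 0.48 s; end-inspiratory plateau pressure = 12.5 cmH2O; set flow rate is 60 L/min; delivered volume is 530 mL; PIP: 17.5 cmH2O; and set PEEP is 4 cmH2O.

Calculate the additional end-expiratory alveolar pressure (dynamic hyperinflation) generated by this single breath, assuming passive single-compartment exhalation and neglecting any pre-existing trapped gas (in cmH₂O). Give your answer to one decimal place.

Flow: 60 L/min ÷ 60 = 1 L/s.
R = (PIP − Pplat)/V̇ = (17.5 − 12.5) / 1 = 5.0/1 = 5.0 cmH2O·s/L.
C = Vt/(Pplat − PEEP) = 530.0 / (12.5 − 4) = 530.0/8.5 = 62.353 mL/cmH2O.
τ = R × C = 5.0 × 0.06235 L/cmH2O = 0.3118 s.
Fraction remaining = e^(−Te/τ) = e^(−0.48/0.3118) = 0.2145; trapped volume = 530.0 × 0.2145 = 113.69 mL.
Additional alveolar pressure from trapping ≈ V_trapped / C = 113.69 / 62.353 = 1.823 cmH2O.

1.8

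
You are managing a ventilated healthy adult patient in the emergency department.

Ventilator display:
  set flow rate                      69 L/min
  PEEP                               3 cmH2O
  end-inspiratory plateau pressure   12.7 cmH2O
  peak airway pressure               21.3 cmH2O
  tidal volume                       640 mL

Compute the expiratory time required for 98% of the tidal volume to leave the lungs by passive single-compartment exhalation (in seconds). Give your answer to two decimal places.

1.93

Flow: 69 L/min ÷ 60 = 1.15 L/s.
R = (PIP − Pplat)/V̇ = (21.3 − 12.7) / 1.15 = 8.6/1.15 = 7.478 cmH2O·s/L.
C = Vt/(Pplat − PEEP) = 640.0 / (12.7 − 3) = 640.0/9.7 = 65.979 mL/cmH2O.
τ = R × C = 7.478 × 0.06598 L/cmH2O = 0.4934 s.
t = −τ·ln(1 − 0.98) = −0.4934·ln(0.02) = 1.93 s.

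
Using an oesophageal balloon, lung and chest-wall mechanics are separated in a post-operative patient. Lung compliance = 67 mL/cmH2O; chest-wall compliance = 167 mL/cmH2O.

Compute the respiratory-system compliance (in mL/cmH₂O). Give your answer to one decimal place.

47.8

Lung and chest wall are elastances in series: 1/Crs = 1/CL + 1/Ccw.
1/Crs = 1/67 + 1/167 = 0.02091.
Crs = 47.824 mL/cmH2O.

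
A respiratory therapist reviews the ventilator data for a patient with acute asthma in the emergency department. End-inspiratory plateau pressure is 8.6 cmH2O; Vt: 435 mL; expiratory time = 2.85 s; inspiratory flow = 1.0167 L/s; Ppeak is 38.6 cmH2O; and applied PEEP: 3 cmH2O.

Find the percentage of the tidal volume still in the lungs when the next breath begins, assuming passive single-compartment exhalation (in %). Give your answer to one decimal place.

28.8

R = (PIP − Pplat)/V̇ = (38.6 − 8.6) / 1.0167 = 30.0/1.0167 = 29.507 cmH2O·s/L.
C = Vt/(Pplat − PEEP) = 435.0 / (8.6 − 3) = 435.0/5.6 = 77.679 mL/cmH2O.
τ = R × C = 29.507 × 0.07768 L/cmH2O = 2.292 s.
Fraction remaining at end-expiration = e^(−Te/τ) = e^(−2.85/2.292) = 0.2884 → 28.84%.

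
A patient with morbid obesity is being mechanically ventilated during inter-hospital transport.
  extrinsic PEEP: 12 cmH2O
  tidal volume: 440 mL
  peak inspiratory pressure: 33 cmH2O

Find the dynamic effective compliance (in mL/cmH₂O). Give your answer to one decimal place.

21.0

Dynamic compliance = Vt / (PIP − PEEP) = 440 / (33 − 12) = 440 / 21.0 = 20.952 mL/cmH2O.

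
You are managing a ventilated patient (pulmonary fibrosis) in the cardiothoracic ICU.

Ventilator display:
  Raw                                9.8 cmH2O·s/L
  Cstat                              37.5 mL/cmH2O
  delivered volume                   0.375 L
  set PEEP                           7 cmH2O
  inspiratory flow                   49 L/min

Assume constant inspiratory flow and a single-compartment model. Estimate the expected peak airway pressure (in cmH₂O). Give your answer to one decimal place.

25.0

Flow: 49 L/min ÷ 60 = 0.8167 L/s.
Equation of motion (constant flow): PIP = Vt/C + R·V̇ + PEEP.
PIP = 375/37.5 + 9.8×0.8167 + 7 = 10.0 + 8.004 + 7 = 25.004 cmH2O.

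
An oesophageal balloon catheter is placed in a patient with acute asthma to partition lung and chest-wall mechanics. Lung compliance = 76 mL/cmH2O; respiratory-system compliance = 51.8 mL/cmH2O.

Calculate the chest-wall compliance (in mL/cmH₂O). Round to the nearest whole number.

163

1/Ccw = 1/Crs − 1/CL.
1/Ccw = 1/51.8 − 1/76 = 0.006147.
Ccw = 162.68 mL/cmH2O.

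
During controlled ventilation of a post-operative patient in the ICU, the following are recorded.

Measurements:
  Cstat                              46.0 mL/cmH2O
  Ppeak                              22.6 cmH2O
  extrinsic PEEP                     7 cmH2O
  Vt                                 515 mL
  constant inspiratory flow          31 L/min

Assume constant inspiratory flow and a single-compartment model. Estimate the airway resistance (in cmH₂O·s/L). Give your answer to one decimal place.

Flow: 31 L/min ÷ 60 = 0.5167 L/s.
Equation of motion (constant flow): PIP = Vt/C + R·V̇ + PEEP.
R·V̇ = PIP − Vt/C − PEEP = 22.6 − 515/46.0 − 7 = 22.6 − 11.196 − 7 = 4.404 cmH2O.
R = 4.404 / 0.5167 = 8.523 cmH2O·s/L.

8.5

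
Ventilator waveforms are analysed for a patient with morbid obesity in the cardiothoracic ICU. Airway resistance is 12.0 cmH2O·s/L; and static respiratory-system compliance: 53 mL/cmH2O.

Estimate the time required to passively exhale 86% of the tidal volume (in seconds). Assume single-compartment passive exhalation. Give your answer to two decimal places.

τ = R × C = 12.0 × 53 mL/cmH2O = 12.0 × 0.053 L/cmH2O = 0.636 s.
Exhaled fraction f = 1 − e^(−t/τ) → t = −τ·ln(1 − f) = −0.636·ln(0.14) = 1.25 s.

1.25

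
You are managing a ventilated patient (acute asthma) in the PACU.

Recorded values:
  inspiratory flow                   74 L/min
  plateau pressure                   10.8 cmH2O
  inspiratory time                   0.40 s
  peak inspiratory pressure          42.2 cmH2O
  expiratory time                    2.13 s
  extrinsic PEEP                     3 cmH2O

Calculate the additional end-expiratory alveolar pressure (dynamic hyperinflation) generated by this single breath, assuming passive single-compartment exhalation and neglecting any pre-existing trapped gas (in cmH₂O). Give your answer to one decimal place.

2.1

Flow: 74 L/min ÷ 60 = 1.2333 L/s.
Vt = flow × Ti = 1.2333 L/s × 0.40 s × 1000 mL/L = 493.32 mL.
R = (PIP − Pplat)/V̇ = (42.2 − 10.8) / 1.2333 = 31.4/1.2333 = 25.46 cmH2O·s/L.
C = Vt/(Pplat − PEEP) = 493.32 / (10.8 − 3) = 493.32/7.8 = 63.246 mL/cmH2O.
τ = R × C = 25.46 × 0.06325 L/cmH2O = 1.61 s.
Fraction remaining = e^(−Te/τ) = e^(−2.13/1.61) = 0.2663; trapped volume = 493.32 × 0.2663 = 131.37 mL.
Additional alveolar pressure from trapping ≈ V_trapped / C = 131.37 / 63.246 = 2.077 cmH2O.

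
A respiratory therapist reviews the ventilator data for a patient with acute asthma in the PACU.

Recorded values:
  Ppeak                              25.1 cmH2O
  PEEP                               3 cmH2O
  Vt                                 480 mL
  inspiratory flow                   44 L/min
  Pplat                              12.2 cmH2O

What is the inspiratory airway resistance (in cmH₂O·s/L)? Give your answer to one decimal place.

17.6

Flow: 44 L/min ÷ 60 = 0.7333 L/s.
Raw = (PIP − Pplat) / flow = (25.1 − 12.2) / 0.7333 = 12.9 / 0.7333 = 17.592 cmH2O·s/L.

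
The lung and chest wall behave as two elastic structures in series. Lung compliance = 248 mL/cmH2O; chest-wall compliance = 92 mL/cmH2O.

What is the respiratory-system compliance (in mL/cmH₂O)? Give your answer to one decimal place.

67.1

Lung and chest wall are elastances in series: 1/Crs = 1/CL + 1/Ccw.
1/Crs = 1/248 + 1/92 = 0.0149.
Crs = 67.114 mL/cmH2O.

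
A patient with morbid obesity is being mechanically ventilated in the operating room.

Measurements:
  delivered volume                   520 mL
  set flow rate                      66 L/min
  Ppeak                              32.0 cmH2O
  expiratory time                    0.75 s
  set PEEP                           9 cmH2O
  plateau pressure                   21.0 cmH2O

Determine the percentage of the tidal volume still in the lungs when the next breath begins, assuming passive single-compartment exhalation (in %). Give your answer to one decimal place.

Flow: 66 L/min ÷ 60 = 1.1 L/s.
R = (PIP − Pplat)/V̇ = (32.0 − 21.0) / 1.1 = 11.0/1.1 = 10.0 cmH2O·s/L.
C = Vt/(Pplat − PEEP) = 520.0 / (21.0 − 9) = 520.0/12.0 = 43.333 mL/cmH2O.
τ = R × C = 10.0 × 0.04333 L/cmH2O = 0.4333 s.
Fraction remaining at end-expiration = e^(−Te/τ) = e^(−0.75/0.4333) = 0.1771 → 17.71%.

17.7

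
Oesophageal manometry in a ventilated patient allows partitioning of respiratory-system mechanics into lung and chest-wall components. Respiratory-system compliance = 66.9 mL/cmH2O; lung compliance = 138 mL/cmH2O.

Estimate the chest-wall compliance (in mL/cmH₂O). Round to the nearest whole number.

130

1/Ccw = 1/Crs − 1/CL.
1/Ccw = 1/66.9 − 1/138 = 0.007701.
Ccw = 129.85 mL/cmH2O.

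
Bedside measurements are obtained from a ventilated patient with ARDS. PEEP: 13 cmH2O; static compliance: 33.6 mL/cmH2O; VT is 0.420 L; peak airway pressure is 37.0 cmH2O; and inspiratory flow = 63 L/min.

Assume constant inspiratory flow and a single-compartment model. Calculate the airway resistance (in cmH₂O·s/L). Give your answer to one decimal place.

11.0

Flow: 63 L/min ÷ 60 = 1.05 L/s.
Equation of motion (constant flow): PIP = Vt/C + R·V̇ + PEEP.
R·V̇ = PIP − Vt/C − PEEP = 37.0 − 420/33.6 − 13 = 37.0 − 12.5 − 13 = 11.5 cmH2O.
R = 11.5 / 1.05 = 10.952 cmH2O·s/L.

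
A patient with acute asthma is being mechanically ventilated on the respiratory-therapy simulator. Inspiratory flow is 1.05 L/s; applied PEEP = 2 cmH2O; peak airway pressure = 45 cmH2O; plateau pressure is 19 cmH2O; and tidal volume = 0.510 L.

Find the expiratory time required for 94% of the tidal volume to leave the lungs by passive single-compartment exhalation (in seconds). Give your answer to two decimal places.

2.09

R = (PIP − Pplat)/V̇ = (45 − 19) / 1.05 = 26.0/1.05 = 24.762 cmH2O·s/L.
C = Vt/(Pplat − PEEP) = 510.0 / (19 − 2) = 510.0/17.0 = 30.0 mL/cmH2O.
τ = R × C = 24.762 × 0.03 L/cmH2O = 0.7429 s.
t = −τ·ln(1 − 0.94) = −0.7429·ln(0.06) = 2.09 s.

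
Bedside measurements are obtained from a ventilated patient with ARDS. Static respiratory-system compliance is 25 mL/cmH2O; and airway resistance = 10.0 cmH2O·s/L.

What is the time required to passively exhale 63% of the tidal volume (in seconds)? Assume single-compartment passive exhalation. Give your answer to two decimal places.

τ = R × C = 10.0 × 25 mL/cmH2O = 10.0 × 0.025 L/cmH2O = 0.25 s.
Exhaled fraction f = 1 − e^(−t/τ) → t = −τ·ln(1 − f) = −0.25·ln(0.37) = 0.2486 s.

0.25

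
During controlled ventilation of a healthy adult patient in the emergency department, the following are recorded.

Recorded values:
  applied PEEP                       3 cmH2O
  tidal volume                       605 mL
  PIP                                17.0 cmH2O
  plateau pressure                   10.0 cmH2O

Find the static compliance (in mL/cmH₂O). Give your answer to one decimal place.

86.4

Cstat = Vt / (Pplat − PEEP) = 605 / (10.0 − 3) = 605 / 7.0 = 86.429 mL/cmH2O.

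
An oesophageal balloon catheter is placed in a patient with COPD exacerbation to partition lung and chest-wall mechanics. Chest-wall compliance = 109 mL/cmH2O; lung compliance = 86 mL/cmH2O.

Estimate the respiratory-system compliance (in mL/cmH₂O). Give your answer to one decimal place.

48.1

Lung and chest wall are elastances in series: 1/Crs = 1/CL + 1/Ccw.
1/Crs = 1/86 + 1/109 = 0.0208.
Crs = 48.077 mL/cmH2O.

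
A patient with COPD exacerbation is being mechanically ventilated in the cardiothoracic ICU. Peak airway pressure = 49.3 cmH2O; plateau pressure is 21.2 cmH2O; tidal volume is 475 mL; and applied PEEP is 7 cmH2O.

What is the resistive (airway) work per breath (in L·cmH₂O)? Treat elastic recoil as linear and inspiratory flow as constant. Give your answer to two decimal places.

13.35

With constant inspiratory flow the resistive pressure is constant at PIP − Pplat = 49.3 − 21.2 = 28.1 cmH2O, so resistive work = 28.1 × 0.475 = 13.348 L·cmH2O.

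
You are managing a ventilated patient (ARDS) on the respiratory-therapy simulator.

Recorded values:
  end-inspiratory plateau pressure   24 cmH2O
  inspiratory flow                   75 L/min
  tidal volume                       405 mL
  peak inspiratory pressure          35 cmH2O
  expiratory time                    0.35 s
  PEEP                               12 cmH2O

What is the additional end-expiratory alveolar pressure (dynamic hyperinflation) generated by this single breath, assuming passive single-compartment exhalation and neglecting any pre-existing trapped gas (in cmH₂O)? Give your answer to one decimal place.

3.7

Flow: 75 L/min ÷ 60 = 1.25 L/s.
R = (PIP − Pplat)/V̇ = (35 − 24) / 1.25 = 11.0/1.25 = 8.8 cmH2O·s/L.
C = Vt/(Pplat − PEEP) = 405.0 / (24 − 12) = 405.0/12.0 = 33.75 mL/cmH2O.
τ = R × C = 8.8 × 0.03375 L/cmH2O = 0.297 s.
Fraction remaining = e^(−Te/τ) = e^(−0.35/0.297) = 0.3078; trapped volume = 405.0 × 0.3078 = 124.66 mL.
Additional alveolar pressure from trapping ≈ V_trapped / C = 124.66 / 33.75 = 3.694 cmH2O.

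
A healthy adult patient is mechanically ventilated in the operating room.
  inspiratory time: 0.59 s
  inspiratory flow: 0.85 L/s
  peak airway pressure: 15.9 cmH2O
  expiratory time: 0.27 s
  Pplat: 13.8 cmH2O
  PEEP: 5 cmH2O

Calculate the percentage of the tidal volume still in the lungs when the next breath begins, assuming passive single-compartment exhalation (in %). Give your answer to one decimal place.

14.7

Vt = flow × Ti = 0.85 L/s × 0.59 s × 1000 mL/L = 501.5 mL.
R = (PIP − Pplat)/V̇ = (15.9 − 13.8) / 0.85 = 2.1/0.85 = 2.471 cmH2O·s/L.
C = Vt/(Pplat − PEEP) = 501.5 / (13.8 − 5) = 501.5/8.8 = 56.989 mL/cmH2O.
τ = R × C = 2.471 × 0.05699 L/cmH2O = 0.1408 s.
Fraction remaining at end-expiration = e^(−Te/τ) = e^(−0.27/0.1408) = 0.147 → 14.7%.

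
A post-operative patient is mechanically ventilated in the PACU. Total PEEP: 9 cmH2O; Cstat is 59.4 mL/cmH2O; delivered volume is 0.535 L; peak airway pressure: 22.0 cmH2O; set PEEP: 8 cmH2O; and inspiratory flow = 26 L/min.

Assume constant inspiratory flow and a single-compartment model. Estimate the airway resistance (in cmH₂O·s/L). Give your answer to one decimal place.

Flow: 26 L/min ÷ 60 = 0.4333 L/s.
Total PEEP = 9 cmH2O (set 8 + intrinsic 1); this is the baseline alveolar pressure.
Equation of motion (constant flow): PIP = Vt/C + R·V̇ + PEEP.
R·V̇ = PIP − Vt/C − PEEP = 22.0 − 535/59.4 − 9 = 22.0 − 9.007 − 9 = 3.993 cmH2O.
R = 3.993 / 0.4333 = 9.215 cmH2O·s/L.

9.2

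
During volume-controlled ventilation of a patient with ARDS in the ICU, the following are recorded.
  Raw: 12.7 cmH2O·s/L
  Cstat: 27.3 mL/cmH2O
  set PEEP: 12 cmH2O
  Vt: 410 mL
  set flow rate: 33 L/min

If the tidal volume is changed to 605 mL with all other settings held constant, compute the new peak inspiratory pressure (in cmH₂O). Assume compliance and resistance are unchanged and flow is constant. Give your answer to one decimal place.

Flow: 33 L/min ÷ 60 = 0.55 L/s.
PIP = Vt/C + R·V̇ + PEEP (constant-flow equation of motion).
Only the elastic term changes: ΔPIP = ΔVt / C = (605 − 410) / 27.3 = 7.143 cmH2O.
Original PIP = 410/27.3 + 12.7×0.55 + 12 = 34.003 cmH2O; new PIP = 34.003 + (7.143) = 41.146 cmH2O.

41.1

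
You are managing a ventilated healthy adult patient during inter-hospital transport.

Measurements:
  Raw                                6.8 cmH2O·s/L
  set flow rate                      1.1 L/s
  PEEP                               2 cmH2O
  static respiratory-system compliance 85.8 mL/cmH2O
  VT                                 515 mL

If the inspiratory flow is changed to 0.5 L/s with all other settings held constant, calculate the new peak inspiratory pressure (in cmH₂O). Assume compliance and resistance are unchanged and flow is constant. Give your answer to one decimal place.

11.4

PIP = Vt/C + R·V̇ + PEEP (constant-flow equation of motion).
Only the resistive term changes: ΔPIP = R × ΔV̇ = 6.8 × (0.5 − 1.1) = 6.8 × -0.6 = -4.08 cmH2O.
Original PIP = 515/85.8 + 6.8×1.1 + 2 = 15.482 cmH2O; new PIP = 15.482 + (-4.08) = 11.402 cmH2O.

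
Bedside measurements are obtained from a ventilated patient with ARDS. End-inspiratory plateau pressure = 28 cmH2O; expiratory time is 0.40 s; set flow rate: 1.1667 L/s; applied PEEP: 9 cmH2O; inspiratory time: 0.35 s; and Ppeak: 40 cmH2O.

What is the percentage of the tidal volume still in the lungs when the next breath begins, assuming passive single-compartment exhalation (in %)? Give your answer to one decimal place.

Vt = flow × Ti = 1.1667 L/s × 0.35 s × 1000 mL/L = 408.35 mL.
R = (PIP − Pplat)/V̇ = (40 − 28) / 1.1667 = 12.0/1.1667 = 10.285 cmH2O·s/L.
C = Vt/(Pplat − PEEP) = 408.35 / (28 − 9) = 408.35/19.0 = 21.492 mL/cmH2O.
τ = R × C = 10.285 × 0.02149 L/cmH2O = 0.221 s.
Fraction remaining at end-expiration = e^(−Te/τ) = e^(−0.40/0.221) = 0.1637 → 16.37%.

16.4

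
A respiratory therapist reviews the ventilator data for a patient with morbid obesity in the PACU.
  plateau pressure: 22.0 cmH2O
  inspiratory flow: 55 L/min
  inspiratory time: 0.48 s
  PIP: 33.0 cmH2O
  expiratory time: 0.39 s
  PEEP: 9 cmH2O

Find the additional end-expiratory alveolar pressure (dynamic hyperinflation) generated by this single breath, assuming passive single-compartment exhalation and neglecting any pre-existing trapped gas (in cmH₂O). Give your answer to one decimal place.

5.0

Flow: 55 L/min ÷ 60 = 0.9167 L/s.
Vt = flow × Ti = 0.9167 L/s × 0.48 s × 1000 mL/L = 440.02 mL.
R = (PIP − Pplat)/V̇ = (33.0 − 22.0) / 0.9167 = 11.0/0.9167 = 12.0 cmH2O·s/L.
C = Vt/(Pplat − PEEP) = 440.02 / (22.0 − 9) = 440.02/13.0 = 33.848 mL/cmH2O.
τ = R × C = 12.0 × 0.03385 L/cmH2O = 0.4062 s.
Fraction remaining = e^(−Te/τ) = e^(−0.39/0.4062) = 0.3828; trapped volume = 440.02 × 0.3828 = 168.44 mL.
Additional alveolar pressure from trapping ≈ V_trapped / C = 168.44 / 33.848 = 4.976 cmH2O.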